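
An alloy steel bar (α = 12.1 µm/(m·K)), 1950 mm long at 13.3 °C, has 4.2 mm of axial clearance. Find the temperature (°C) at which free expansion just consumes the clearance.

α·L₀·ΔT = 4.2 mm ⇒ ΔT = 4.2 / (12.1×10⁻⁶ × 1950.0) = 178.0 K.
T = 13.3 + 178.0 = 191.3 °C.

191 °C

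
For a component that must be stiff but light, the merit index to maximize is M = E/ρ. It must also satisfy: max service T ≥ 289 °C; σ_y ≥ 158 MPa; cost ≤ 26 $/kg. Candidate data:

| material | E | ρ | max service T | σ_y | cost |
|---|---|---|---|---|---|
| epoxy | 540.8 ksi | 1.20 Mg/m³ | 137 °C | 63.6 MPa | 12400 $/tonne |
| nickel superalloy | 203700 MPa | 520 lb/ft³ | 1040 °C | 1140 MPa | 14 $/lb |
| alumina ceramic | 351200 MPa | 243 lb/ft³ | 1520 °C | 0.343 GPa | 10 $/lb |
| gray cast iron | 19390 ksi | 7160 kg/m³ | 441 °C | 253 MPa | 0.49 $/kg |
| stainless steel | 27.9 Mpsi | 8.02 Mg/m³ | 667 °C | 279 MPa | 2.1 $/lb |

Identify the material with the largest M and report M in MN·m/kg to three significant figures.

alumina ceramic, M = 90.2 MN·m/kg

Screen on constraints: max service T ≥ 289 °C; σ_y ≥ 158 MPa; cost ≤ 26 $/kg. Survivors: alumina ceramic, gray cast iron, stainless steel.
Normalizing units and computing the index:
  alumina ceramic: E = 351.2 GPa, ρ = 3892 kg/m³
  gray cast iron: E = 133.7 GPa, ρ = 7160 kg/m³
  stainless steel: E = 192.4 GPa, ρ = 8020 kg/m³
  alumina ceramic: M = 90.2 MN·m/kg
  stainless steel: M = 24.0 MN·m/kg
  gray cast iron: M = 18.7 MN·m/kg
Highest index: alumina ceramic.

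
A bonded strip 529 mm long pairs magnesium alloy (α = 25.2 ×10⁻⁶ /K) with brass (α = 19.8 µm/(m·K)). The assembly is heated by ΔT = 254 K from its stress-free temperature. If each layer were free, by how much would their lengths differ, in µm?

Δα = |25.2 − 19.8|×10⁻⁶/K = 5.40×10⁻⁶/K.
ΔL_mismatch = Δα·L·ΔT = 5.40×10⁻⁶ × 529.0 mm × 254.0 K = 726 µm.

726 µm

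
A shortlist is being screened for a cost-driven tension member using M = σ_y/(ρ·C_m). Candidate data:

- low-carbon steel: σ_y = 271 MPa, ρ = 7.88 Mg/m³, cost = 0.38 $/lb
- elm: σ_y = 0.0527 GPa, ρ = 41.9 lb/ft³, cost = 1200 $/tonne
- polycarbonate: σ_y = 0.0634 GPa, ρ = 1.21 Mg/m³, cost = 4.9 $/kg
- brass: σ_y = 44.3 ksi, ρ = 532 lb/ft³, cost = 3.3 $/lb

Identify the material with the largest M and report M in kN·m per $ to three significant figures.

In SI units:
  low-carbon steel: σ_y = 271.0 MPa, ρ = 7880 kg/m³, cost = 0.8377 $/kg
  elm: σ_y = 52.70 MPa, ρ = 671.2 kg/m³, cost = 1.200 $/kg
  polycarbonate: σ_y = 63.40 MPa, ρ = 1210 kg/m³, cost = 4.900 $/kg
  brass: σ_y = 305.4 MPa, ρ = 8522 kg/m³, cost = 7.275 $/kg
  elm: M = 65.4 kN·m per $
  low-carbon steel: M = 41.1 kN·m per $
  polycarbonate: M = 10.7 kN·m per $
  brass: M = 4.93 kN·m per $
Elm ranks first.

elm, M = 65.4 kN·m per $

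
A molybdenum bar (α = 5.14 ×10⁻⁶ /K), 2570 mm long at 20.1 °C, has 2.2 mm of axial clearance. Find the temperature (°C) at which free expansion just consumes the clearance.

α·L₀·ΔT = 2.2 mm ⇒ ΔT = 2.2 / (5.14×10⁻⁶ × 2570.0) = 166.5 K.
T = 20.1 + 166.5 = 186.6 °C.

187 °C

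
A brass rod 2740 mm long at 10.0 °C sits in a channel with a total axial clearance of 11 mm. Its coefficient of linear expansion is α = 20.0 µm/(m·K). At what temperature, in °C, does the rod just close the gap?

α·L₀·ΔT = 11.0 mm ⇒ ΔT = 11.0 / (20.0×10⁻⁶ × 2740.0) = 200.7 K.
T = 10.0 + 200.7 = 210.7 °C.

211 °C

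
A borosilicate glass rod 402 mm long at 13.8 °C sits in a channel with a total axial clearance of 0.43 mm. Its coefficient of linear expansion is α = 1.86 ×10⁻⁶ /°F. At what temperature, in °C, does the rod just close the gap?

α = 1.86×10⁻⁶/°F × 9/5 = 3.35×10⁻⁶/K.
α·L₀·ΔT = 0.43 mm ⇒ ΔT = 0.43 / (3.35×10⁻⁶ × 402.0) = 319.5 K.
T = 13.8 + 319.5 = 333.3 °C.

333 °C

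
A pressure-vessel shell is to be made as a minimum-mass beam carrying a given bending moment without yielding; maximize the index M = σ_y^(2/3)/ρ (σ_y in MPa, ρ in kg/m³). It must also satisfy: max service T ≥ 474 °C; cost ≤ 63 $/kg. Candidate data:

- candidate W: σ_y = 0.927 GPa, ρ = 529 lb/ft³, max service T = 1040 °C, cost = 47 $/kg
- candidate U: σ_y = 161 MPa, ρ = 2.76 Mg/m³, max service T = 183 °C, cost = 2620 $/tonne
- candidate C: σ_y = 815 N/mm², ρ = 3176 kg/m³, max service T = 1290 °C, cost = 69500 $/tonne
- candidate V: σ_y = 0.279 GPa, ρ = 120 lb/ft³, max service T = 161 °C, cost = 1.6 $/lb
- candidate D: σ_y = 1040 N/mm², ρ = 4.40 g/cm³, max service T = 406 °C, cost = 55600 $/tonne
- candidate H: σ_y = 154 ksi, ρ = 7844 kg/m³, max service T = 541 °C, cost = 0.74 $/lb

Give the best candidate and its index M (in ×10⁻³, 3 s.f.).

candidate H, M = 13.3×10⁻³

Screen on constraints: max service T ≥ 474 °C; cost ≤ 63 $/kg. Survivors: candidate W, candidate H.
Putting every candidate on a common basis:
  candidate W: σ_y = 927.0 MPa, ρ = 8474 kg/m³
  candidate H: σ_y = 1062 MPa, ρ = 7844 kg/m³
  candidate H: M = 13.3×10⁻³
  candidate W: M = 11.2×10⁻³
Highest index: candidate H.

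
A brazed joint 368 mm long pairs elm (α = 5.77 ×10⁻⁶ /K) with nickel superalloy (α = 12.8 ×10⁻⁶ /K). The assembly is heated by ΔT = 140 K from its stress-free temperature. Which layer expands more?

nickel superalloy

α(elm) = 5.77×10⁻⁶/K vs α(nickel superalloy) = 12.8×10⁻⁶/K.
Higher α expands more for the same ΔT: nickel superalloy.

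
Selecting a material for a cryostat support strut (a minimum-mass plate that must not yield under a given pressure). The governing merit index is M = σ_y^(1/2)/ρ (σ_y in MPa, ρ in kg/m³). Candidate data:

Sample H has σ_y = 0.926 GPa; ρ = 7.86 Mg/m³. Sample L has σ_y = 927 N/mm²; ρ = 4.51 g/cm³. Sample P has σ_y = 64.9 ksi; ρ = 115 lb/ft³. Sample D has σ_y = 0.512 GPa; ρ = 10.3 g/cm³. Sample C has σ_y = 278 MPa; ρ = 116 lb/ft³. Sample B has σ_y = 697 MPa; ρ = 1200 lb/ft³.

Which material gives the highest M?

In SI units:
  sample H: σ_y = 926.0 MPa, ρ = 7860 kg/m³
  sample L: σ_y = 927.0 MPa, ρ = 4510 kg/m³
  sample P: σ_y = 447.5 MPa, ρ = 1842 kg/m³
  sample D: σ_y = 512.0 MPa, ρ = 10300 kg/m³
  sample C: σ_y = 278.0 MPa, ρ = 1858 kg/m³
  sample B: σ_y = 697.0 MPa, ρ = 19220 kg/m³
  sample P: M = 11.5×10⁻³
  sample C: M = 8.97×10⁻³
  sample L: M = 6.75×10⁻³
  sample H: M = 3.87×10⁻³
  sample D: M = 2.20×10⁻³
  sample B: M = 1.37×10⁻³
Sample P has the largest M.

sample P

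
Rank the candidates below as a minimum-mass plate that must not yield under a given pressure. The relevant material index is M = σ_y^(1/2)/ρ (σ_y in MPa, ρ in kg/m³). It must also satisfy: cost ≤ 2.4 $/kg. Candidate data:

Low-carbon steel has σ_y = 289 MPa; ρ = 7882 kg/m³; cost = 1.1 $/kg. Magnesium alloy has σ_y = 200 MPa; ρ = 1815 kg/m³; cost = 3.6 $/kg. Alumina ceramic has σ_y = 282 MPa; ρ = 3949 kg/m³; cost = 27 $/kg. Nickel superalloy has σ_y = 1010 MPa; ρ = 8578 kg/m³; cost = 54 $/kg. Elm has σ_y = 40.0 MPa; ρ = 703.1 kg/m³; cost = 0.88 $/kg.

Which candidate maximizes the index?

elm

Screen on constraints: cost ≤ 2.4 $/kg. Survivors: low-carbon steel, elm.
Computing M directly (units already consistent):
  elm: M = 9.00×10⁻³
  low-carbon steel: M = 2.16×10⁻³
The maximum is for elm.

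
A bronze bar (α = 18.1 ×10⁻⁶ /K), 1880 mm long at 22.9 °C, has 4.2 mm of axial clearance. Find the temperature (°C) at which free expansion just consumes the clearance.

146 °C

α·L₀·ΔT = 4.2 mm ⇒ ΔT = 4.2 / (18.1×10⁻⁶ × 1880.0) = 123.4 K.
T = 22.9 + 123.4 = 146.3 °C.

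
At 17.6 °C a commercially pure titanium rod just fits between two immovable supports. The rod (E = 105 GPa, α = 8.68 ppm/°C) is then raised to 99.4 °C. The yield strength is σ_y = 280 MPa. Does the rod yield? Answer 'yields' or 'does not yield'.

does not yield

ΔT = 81.80 K. Constrained thermal stress σ = E·α·ΔT = 105.0×10³ MPa × 8.68×10⁻⁶ × 81.80 = 74.6 MPa (compressive).
Compare to σ_y = 280 MPa: σ < σ_y, so it does not yield.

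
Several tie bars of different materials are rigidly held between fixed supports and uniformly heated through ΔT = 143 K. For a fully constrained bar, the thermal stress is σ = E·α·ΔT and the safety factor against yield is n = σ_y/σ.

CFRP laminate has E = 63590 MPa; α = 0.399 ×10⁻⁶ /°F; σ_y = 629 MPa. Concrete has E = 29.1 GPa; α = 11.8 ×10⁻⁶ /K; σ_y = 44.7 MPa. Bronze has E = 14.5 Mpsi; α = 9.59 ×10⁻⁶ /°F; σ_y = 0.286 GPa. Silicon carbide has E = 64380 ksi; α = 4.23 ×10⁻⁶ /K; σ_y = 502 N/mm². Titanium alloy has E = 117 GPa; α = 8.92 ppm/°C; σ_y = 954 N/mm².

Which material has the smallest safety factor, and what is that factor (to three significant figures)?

Per material, after unit conversion:
  CFRP laminate: E = 63.59, α = 0.718, σ_y = 629.0 → σ = 6.53 MPa, n = 96.3
  concrete: E = 29.10, α = 11.8, σ_y = 44.70 → σ = 49.1 MPa, n = 0.910
  bronze: E = 99.97, α = 17.3, σ_y = 286.0 → σ = 247 MPa, n = 1.16
  silicon carbide: E = 443.9, α = 4.23, σ_y = 502.0 → σ = 269 MPa, n = 1.87
  titanium alloy: E = 117.0, α = 8.92, σ_y = 954.0 → σ = 149 MPa, n = 6.39
The minimum is concrete at n = 0.910.

concrete, n = 0.910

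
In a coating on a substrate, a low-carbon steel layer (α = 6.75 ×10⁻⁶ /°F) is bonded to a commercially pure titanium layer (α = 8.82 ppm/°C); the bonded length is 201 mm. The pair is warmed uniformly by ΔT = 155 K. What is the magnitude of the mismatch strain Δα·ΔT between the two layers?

5.16×10⁻⁴

low-carbon steel: α = 6.75×10⁻⁶/°F × 9/5 = 12.1×10⁻⁶/K.
Δα = |12.1 − 8.82|×10⁻⁶/K = 3.33×10⁻⁶/K.
Mismatch strain = Δα·ΔT = 3.33×10⁻⁶ × 155.0 = 5.16×10⁻⁴.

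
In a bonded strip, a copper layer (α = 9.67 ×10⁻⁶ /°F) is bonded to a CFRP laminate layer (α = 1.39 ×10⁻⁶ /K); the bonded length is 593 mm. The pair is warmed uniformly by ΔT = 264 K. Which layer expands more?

copper

copper: α = 9.67×10⁻⁶/°F × 9/5 = 17.4×10⁻⁶/K.
α(copper) = 17.4×10⁻⁶/K vs α(CFRP laminate) = 1.39×10⁻⁶/K.
Higher α expands more for the same ΔT: copper.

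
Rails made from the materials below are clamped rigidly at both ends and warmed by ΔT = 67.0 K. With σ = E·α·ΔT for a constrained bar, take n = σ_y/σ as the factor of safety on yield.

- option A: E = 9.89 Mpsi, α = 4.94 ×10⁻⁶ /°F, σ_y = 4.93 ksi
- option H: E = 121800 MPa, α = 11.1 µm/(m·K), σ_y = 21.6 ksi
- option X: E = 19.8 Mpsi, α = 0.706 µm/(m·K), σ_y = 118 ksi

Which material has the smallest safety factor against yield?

With everything in SI (GPa, ×10⁻⁶/K, MPa):
  option A: E = 68.19, α = 8.89, σ_y = 33.99 → σ = 40.6 MPa, n = 0.837
  option H: E = 121.8, α = 11.1, σ_y = 148.9 → σ = 90.6 MPa, n = 1.64
  option X: E = 136.5, α = 0.706, σ_y = 813.6 → σ = 6.46 MPa, n = 126
The minimum is option A at n = 0.837.

option A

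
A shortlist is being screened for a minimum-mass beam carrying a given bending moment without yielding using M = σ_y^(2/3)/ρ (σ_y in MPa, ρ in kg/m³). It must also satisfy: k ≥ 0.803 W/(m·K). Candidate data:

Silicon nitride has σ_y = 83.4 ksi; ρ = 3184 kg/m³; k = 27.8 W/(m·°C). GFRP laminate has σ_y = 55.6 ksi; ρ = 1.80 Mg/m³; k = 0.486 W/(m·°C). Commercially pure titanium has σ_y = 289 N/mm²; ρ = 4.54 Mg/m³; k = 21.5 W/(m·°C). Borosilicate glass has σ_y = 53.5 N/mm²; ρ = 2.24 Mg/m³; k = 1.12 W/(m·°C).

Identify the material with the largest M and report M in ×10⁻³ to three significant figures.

Screen on constraints: k ≥ 0.803 W/(m·K). Survivors: silicon nitride, commercially pure titanium, borosilicate glass.
Normalizing units and computing the index:
  silicon nitride: σ_y = 575.0 MPa, ρ = 3184 kg/m³
  commercially pure titanium: σ_y = 289.0 MPa, ρ = 4540 kg/m³
  borosilicate glass: σ_y = 53.50 MPa, ρ = 2240 kg/m³
  silicon nitride: M = 21.7×10⁻³
  commercially pure titanium: M = 9.63×10⁻³
  borosilicate glass: M = 6.34×10⁻³
Silicon nitride has the largest M.

silicon nitride, M = 21.7×10⁻³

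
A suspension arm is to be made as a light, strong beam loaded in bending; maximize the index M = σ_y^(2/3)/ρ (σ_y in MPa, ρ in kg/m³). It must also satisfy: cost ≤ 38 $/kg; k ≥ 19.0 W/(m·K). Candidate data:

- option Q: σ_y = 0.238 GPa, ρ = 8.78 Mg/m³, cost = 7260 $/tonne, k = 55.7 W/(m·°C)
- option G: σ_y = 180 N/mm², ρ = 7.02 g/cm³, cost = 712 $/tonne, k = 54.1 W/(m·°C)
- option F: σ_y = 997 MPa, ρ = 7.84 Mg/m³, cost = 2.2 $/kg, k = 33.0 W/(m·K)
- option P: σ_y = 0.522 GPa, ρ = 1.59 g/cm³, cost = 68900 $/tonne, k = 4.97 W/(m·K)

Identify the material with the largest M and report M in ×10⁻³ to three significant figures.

Screen on constraints: cost ≤ 38 $/kg; k ≥ 19.0 W/(m·K). Survivors: option Q, option G, option F.
Putting every candidate on a common basis:
  option Q: σ_y = 238.0 MPa, ρ = 8780 kg/m³
  option G: σ_y = 180.0 MPa, ρ = 7020 kg/m³
  option F: σ_y = 997.0 MPa, ρ = 7840 kg/m³
  option F: M = 12.7×10⁻³
  option G: M = 4.54×10⁻³
  option Q: M = 4.37×10⁻³
The maximum is for option F.

option F, M = 12.7×10⁻³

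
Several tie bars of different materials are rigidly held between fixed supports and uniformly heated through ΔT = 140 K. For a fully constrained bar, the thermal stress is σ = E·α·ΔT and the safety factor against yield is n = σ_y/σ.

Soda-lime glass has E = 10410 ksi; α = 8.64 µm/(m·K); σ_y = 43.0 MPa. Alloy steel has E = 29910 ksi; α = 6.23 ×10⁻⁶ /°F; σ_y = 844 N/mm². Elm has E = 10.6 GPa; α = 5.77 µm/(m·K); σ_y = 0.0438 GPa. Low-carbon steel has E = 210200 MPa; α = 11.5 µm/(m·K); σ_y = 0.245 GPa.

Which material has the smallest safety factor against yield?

soda-lime glass

In consistent units (E in GPa, α in ×10⁻⁶/K, σ_y in MPa):
  soda-lime glass: E = 71.77, α = 8.64, σ_y = 43.00 → σ = 86.8 MPa, n = 0.495
  alloy steel: E = 206.2, α = 11.2, σ_y = 844.0 → σ = 324 MPa, n = 2.61
  elm: E = 10.60, α = 5.77, σ_y = 43.80 → σ = 8.56 MPa, n = 5.12
  low-carbon steel: E = 210.2, α = 11.5, σ_y = 245.0 → σ = 338 MPa, n = 0.724
Smallest n: soda-lime glass with n = 0.495.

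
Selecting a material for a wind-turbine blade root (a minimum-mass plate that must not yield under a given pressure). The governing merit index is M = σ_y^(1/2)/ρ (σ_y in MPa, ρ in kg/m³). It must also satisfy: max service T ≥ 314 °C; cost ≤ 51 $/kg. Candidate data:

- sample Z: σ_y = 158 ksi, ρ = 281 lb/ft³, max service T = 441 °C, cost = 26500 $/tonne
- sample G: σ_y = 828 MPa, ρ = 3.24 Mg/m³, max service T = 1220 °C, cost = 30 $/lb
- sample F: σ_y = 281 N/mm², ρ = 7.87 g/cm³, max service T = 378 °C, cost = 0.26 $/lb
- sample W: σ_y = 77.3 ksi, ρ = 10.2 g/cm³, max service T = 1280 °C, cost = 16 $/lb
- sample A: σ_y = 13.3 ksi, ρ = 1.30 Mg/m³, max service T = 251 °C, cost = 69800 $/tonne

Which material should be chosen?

Screen on constraints: max service T ≥ 314 °C; cost ≤ 51 $/kg. Survivors: sample Z, sample F, sample W.
In SI units:
  sample Z: σ_y = 1089 MPa, ρ = 4501 kg/m³
  sample F: σ_y = 281.0 MPa, ρ = 7870 kg/m³
  sample W: σ_y = 533.0 MPa, ρ = 10200 kg/m³
  sample Z: M = 7.33×10⁻³
  sample W: M = 2.26×10⁻³
  sample F: M = 2.13×10⁻³
Highest index: sample Z.

sample Z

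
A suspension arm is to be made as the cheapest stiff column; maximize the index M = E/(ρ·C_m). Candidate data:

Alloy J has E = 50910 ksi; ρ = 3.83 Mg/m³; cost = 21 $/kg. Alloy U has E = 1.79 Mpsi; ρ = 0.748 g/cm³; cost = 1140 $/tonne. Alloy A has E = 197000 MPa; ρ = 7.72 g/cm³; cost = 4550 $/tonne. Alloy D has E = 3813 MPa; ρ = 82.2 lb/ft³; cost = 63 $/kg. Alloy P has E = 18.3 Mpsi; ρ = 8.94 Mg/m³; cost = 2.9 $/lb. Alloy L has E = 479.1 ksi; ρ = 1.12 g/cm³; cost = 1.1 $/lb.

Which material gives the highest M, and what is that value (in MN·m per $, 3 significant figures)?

alloy U, M = 14.5 MN·m per $

Convert each candidate to consistent units, then evaluate M:
  alloy J: E = 351.0 GPa, ρ = 3830 kg/m³, cost = 21.00 $/kg
  alloy U: E = 12.34 GPa, ρ = 748.0 kg/m³, cost = 1.140 $/kg
  alloy A: E = 197.0 GPa, ρ = 7720 kg/m³, cost = 4.550 $/kg
  alloy D: E = 3.813 GPa, ρ = 1317 kg/m³, cost = 63.00 $/kg
  alloy P: E = 126.2 GPa, ρ = 8940 kg/m³, cost = 6.393 $/kg
  alloy L: E = 3.303 GPa, ρ = 1120 kg/m³, cost = 2.425 $/kg
  alloy U: M = 14.5 MN·m per $
  alloy A: M = 5.61 MN·m per $
  alloy J: M = 4.36 MN·m per $
  alloy P: M = 2.21 MN·m per $
  alloy L: M = 1.22 MN·m per $
  alloy D: M = 0.0460 MN·m per $
The maximum is for alloy U.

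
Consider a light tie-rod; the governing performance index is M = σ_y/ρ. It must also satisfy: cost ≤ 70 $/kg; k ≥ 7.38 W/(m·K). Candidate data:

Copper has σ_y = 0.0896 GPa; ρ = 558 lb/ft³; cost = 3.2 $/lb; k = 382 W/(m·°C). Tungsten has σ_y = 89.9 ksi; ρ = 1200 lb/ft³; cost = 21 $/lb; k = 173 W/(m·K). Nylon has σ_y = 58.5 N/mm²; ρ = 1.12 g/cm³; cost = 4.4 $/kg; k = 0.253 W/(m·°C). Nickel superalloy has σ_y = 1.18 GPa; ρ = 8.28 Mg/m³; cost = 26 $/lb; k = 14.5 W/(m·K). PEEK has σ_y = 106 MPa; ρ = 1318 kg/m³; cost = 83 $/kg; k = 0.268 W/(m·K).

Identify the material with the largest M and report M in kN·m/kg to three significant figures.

Screen on constraints: cost ≤ 70 $/kg; k ≥ 7.38 W/(m·K). Survivors: copper, tungsten, nickel superalloy.
Normalizing units and computing the index:
  copper: σ_y = 89.60 MPa, ρ = 8938 kg/m³
  tungsten: σ_y = 619.8 MPa, ρ = 19220 kg/m³
  nickel superalloy: σ_y = 1180 MPa, ρ = 8280 kg/m³
  nickel superalloy: M = 143 kN·m/kg
  tungsten: M = 32.2 kN·m/kg
  copper: M = 10.0 kN·m/kg
The maximum is for nickel superalloy.

nickel superalloy, M = 143 kN·m/kg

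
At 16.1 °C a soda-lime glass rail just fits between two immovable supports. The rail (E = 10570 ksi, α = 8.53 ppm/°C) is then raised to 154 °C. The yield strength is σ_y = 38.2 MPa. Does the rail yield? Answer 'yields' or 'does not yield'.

yields

E = 10570 ksi = 72.88 GPa.
ΔT = 137.9 K. Constrained thermal stress σ = E·α·ΔT = 72.88×10³ MPa × 8.53×10⁻⁶ × 137.9 = 85.7 MPa (compressive).
Compare to σ_y = 38.2 MPa: σ ≥ σ_y, so it yields.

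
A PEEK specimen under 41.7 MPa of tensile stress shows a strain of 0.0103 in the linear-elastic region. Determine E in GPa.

E = σ/ε = 41.7 MPa / 0.0103 = 4049 MPa = 4.05 GPa.

4.05 GPa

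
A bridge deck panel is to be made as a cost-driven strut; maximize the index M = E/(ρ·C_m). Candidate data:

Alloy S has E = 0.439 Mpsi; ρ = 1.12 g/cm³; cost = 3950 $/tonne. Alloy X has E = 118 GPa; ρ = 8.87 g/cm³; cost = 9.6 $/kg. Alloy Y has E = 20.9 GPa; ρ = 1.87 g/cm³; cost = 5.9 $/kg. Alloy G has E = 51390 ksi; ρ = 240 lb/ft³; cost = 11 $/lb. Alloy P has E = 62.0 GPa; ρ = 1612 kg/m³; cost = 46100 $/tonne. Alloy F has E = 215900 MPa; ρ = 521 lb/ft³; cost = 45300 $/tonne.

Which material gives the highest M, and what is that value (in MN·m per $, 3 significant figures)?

After converting to SI:
  alloy S: E = 3.027 GPa, ρ = 1120 kg/m³, cost = 3.950 $/kg
  alloy X: E = 118.0 GPa, ρ = 8870 kg/m³, cost = 9.600 $/kg
  alloy Y: E = 20.90 GPa, ρ = 1870 kg/m³, cost = 5.900 $/kg
  alloy G: E = 354.3 GPa, ρ = 3844 kg/m³, cost = 24.25 $/kg
  alloy P: E = 62.00 GPa, ρ = 1612 kg/m³, cost = 46.10 $/kg
  alloy F: E = 215.9 GPa, ρ = 8346 kg/m³, cost = 45.30 $/kg
  alloy G: M = 3.80 MN·m per $
  alloy Y: M = 1.89 MN·m per $
  alloy X: M = 1.39 MN·m per $
  alloy P: M = 0.834 MN·m per $
  alloy S: M = 0.684 MN·m per $
  alloy F: M = 0.571 MN·m per $
Alloy G has the largest M.

alloy G, M = 3.80 MN·m per $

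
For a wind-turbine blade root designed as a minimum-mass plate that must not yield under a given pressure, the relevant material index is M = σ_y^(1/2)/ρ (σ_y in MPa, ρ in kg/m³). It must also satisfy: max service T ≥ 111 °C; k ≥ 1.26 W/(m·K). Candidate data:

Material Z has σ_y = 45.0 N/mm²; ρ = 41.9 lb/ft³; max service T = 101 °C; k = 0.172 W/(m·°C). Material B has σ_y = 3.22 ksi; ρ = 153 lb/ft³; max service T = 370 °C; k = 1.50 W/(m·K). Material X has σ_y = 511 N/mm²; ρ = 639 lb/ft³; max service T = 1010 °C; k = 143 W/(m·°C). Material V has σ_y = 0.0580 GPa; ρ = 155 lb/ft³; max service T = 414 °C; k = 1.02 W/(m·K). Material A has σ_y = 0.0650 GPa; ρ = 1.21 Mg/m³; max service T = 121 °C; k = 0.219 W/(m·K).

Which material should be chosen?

material X

Screen on constraints: max service T ≥ 111 °C; k ≥ 1.26 W/(m·K). Survivors: material B, material X.
In SI units:
  material B: σ_y = 22.20 MPa, ρ = 2451 kg/m³
  material X: σ_y = 511.0 MPa, ρ = 10240 kg/m³
  material X: M = 2.21×10⁻³
  material B: M = 1.92×10⁻³
Highest index: material X.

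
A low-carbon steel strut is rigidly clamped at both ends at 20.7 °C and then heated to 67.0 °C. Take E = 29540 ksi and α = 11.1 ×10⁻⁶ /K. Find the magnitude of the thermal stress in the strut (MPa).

105 MPa

E = 29540 ksi = 203.7 GPa.
ΔT = 46.30 K. Constrained thermal stress σ = E·α·ΔT = 203.7×10³ MPa × 11.1×10⁻⁶ × 46.30 = 105 MPa (compressive).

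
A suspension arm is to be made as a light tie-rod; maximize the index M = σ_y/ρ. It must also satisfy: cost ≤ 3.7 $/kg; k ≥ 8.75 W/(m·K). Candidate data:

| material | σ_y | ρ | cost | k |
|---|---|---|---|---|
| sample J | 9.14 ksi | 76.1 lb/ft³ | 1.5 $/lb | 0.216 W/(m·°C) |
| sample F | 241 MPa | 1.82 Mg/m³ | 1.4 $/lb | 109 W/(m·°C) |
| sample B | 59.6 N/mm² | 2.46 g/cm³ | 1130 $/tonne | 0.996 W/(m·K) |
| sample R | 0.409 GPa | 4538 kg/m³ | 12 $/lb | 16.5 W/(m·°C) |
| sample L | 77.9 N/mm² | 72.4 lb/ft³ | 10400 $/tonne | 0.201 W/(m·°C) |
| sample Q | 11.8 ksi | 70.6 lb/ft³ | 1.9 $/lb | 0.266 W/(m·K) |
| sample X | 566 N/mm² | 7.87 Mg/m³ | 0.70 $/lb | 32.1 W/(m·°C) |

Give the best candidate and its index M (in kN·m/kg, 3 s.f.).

Screen on constraints: cost ≤ 3.7 $/kg; k ≥ 8.75 W/(m·K). Survivors: sample F, sample X.
In SI units:
  sample F: σ_y = 241.0 MPa, ρ = 1820 kg/m³
  sample X: σ_y = 566.0 MPa, ρ = 7870 kg/m³
  sample F: M = 132 kN·m/kg
  sample X: M = 71.9 kN·m/kg
Highest index: sample F.

sample F, M = 132 kN·m/kg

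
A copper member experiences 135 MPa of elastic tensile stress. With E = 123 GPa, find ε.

ε = σ/E = 135 / 123000 = 1.10×10⁻³.

1.10×10⁻³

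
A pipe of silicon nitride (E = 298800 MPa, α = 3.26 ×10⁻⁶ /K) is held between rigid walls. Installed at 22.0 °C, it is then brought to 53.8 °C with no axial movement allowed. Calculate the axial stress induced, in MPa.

31.0 MPa

E = 298800 MPa = 298.8 GPa.
ΔT = 31.80 K. Constrained thermal stress σ = E·α·ΔT = 298.8×10³ MPa × 3.26×10⁻⁶ × 31.80 = 31.0 MPa (compressive).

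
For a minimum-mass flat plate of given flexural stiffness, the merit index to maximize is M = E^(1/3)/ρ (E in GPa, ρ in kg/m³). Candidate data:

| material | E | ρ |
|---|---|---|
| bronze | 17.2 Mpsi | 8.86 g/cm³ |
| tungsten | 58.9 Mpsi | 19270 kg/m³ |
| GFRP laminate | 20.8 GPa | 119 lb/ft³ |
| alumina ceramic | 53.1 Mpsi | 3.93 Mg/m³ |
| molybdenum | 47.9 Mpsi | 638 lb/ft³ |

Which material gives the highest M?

Putting every candidate on a common basis:
  bronze: E = 118.6 GPa, ρ = 8860 kg/m³
  tungsten: E = 406.1 GPa, ρ = 19270 kg/m³
  GFRP laminate: E = 20.80 GPa, ρ = 1906 kg/m³
  alumina ceramic: E = 366.1 GPa, ρ = 3930 kg/m³
  molybdenum: E = 330.3 GPa, ρ = 10220 kg/m³
  alumina ceramic: M = 1.82×10⁻³
  GFRP laminate: M = 1.44×10⁻³
  molybdenum: M = 0.676×10⁻³
  bronze: M = 0.555×10⁻³
  tungsten: M = 0.384×10⁻³
Alumina ceramic ranks first.

alumina ceramic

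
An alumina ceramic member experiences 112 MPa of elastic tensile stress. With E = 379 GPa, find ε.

2.96×10⁻⁴

ε = σ/E = 112 / 379000 = 2.96×10⁻⁴.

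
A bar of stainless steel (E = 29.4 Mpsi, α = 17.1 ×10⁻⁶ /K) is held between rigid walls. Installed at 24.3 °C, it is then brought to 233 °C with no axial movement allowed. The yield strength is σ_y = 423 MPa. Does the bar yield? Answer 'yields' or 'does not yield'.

yields

E = 29.4 Mpsi = 202.7 GPa.
ΔT = 208.7 K. Constrained thermal stress σ = E·α·ΔT = 202.7×10³ MPa × 17.1×10⁻⁶ × 208.7 = 723 MPa (compressive).
Compare to σ_y = 423 MPa: σ ≥ σ_y, so it yields.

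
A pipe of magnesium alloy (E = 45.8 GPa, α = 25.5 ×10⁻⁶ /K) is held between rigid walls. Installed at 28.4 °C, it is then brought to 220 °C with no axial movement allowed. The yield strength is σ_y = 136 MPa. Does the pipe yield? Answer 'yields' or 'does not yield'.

ΔT = 191.6 K. Constrained thermal stress σ = E·α·ΔT = 45.80×10³ MPa × 25.5×10⁻⁶ × 191.6 = 224 MPa (compressive).
Compare to σ_y = 136 MPa: σ ≥ σ_y, so it yields.

yields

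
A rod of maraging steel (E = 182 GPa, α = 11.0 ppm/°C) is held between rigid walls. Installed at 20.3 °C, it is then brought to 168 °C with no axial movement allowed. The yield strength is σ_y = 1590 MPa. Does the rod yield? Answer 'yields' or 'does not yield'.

ΔT = 147.7 K. Constrained thermal stress σ = E·α·ΔT = 182.0×10³ MPa × 11.0×10⁻⁶ × 147.7 = 296 MPa (compressive).
Compare to σ_y = 1590 MPa: σ < σ_y, so it does not yield.

does not yield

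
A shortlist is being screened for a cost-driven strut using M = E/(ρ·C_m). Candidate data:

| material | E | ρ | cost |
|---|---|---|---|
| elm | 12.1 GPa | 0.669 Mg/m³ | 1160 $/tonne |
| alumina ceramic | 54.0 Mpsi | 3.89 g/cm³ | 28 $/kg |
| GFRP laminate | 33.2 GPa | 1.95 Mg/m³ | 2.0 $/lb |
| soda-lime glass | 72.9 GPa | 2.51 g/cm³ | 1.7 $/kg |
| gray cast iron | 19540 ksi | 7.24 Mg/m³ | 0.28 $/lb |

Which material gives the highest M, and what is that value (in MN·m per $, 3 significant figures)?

gray cast iron, M = 30.1 MN·m per $

In SI units:
  elm: E = 12.10 GPa, ρ = 669.0 kg/m³, cost = 1.160 $/kg
  alumina ceramic: E = 372.3 GPa, ρ = 3890 kg/m³, cost = 28.00 $/kg
  GFRP laminate: E = 33.20 GPa, ρ = 1950 kg/m³, cost = 4.409 $/kg
  soda-lime glass: E = 72.90 GPa, ρ = 2510 kg/m³, cost = 1.700 $/kg
  gray cast iron: E = 134.7 GPa, ρ = 7240 kg/m³, cost = 0.6173 $/kg
  gray cast iron: M = 30.1 MN·m per $
  soda-lime glass: M = 17.1 MN·m per $
  elm: M = 15.6 MN·m per $
  GFRP laminate: M = 3.86 MN·m per $
  alumina ceramic: M = 3.42 MN·m per $
Gray cast iron ranks first.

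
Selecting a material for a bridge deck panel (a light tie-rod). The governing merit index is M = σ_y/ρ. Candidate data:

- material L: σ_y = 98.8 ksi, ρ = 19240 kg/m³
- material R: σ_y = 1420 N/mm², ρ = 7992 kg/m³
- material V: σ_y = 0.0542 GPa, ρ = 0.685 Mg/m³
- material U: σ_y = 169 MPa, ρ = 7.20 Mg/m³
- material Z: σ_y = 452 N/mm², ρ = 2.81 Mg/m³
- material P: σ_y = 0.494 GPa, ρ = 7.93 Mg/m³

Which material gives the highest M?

After converting to SI:
  material L: σ_y = 681.2 MPa, ρ = 19240 kg/m³
  material R: σ_y = 1420 MPa, ρ = 7992 kg/m³
  material V: σ_y = 54.20 MPa, ρ = 685.0 kg/m³
  material U: σ_y = 169.0 MPa, ρ = 7200 kg/m³
  material Z: σ_y = 452.0 MPa, ρ = 2810 kg/m³
  material P: σ_y = 494.0 MPa, ρ = 7930 kg/m³
  material R: M = 178 kN·m/kg
  material Z: M = 161 kN·m/kg
  material V: M = 79.1 kN·m/kg
  material P: M = 62.3 kN·m/kg
  material L: M = 35.4 kN·m/kg
  material U: M = 23.5 kN·m/kg
Highest index: material R.

material R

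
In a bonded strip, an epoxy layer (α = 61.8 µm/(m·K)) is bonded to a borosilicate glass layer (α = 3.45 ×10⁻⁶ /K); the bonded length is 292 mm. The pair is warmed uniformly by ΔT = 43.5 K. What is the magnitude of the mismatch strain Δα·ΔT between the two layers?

Δα = |61.8 − 3.45|×10⁻⁶/K = 58.3×10⁻⁶/K.
Mismatch strain = Δα·ΔT = 58.3×10⁻⁶ × 43.5 = 2.54×10⁻³.

2.54×10⁻³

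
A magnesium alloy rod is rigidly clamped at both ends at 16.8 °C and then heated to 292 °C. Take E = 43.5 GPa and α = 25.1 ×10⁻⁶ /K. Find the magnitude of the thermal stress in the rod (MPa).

300 MPa

ΔT = 275.2 K. Constrained thermal stress σ = E·α·ΔT = 43.50×10³ MPa × 25.1×10⁻⁶ × 275.2 = 300 MPa (compressive).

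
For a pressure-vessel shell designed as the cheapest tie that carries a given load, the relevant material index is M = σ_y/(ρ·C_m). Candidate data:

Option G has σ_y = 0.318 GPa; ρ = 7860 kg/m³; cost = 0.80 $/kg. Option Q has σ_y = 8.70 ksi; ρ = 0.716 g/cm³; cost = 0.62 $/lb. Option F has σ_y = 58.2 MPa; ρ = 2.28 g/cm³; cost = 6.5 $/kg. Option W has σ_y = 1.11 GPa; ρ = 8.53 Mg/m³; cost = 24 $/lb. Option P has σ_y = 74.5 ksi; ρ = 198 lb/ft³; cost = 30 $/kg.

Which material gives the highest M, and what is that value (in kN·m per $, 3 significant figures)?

In SI units:
  option G: σ_y = 318.0 MPa, ρ = 7860 kg/m³, cost = 0.8000 $/kg
  option Q: σ_y = 59.98 MPa, ρ = 716.0 kg/m³, cost = 1.367 $/kg
  option F: σ_y = 58.20 MPa, ρ = 2280 kg/m³, cost = 6.500 $/kg
  option W: σ_y = 1110 MPa, ρ = 8530 kg/m³, cost = 52.91 $/kg
  option P: σ_y = 513.7 MPa, ρ = 3172 kg/m³, cost = 30.00 $/kg
  option Q: M = 61.3 kN·m per $
  option G: M = 50.6 kN·m per $
  option P: M = 5.40 kN·m per $
  option F: M = 3.93 kN·m per $
  option W: M = 2.46 kN·m per $
Highest index: option Q.

option Q, M = 61.3 kN·m per $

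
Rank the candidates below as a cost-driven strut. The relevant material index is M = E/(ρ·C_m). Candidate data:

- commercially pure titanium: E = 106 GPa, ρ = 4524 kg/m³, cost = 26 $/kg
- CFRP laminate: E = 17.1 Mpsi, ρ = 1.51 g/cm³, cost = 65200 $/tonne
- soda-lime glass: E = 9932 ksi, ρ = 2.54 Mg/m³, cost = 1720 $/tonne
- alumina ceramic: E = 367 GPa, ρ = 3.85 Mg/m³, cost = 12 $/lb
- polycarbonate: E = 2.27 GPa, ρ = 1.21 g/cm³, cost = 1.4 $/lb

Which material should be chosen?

Convert each candidate to consistent units, then evaluate M:
  commercially pure titanium: E = 106.0 GPa, ρ = 4524 kg/m³, cost = 26.00 $/kg
  CFRP laminate: E = 117.9 GPa, ρ = 1510 kg/m³, cost = 65.20 $/kg
  soda-lime glass: E = 68.48 GPa, ρ = 2540 kg/m³, cost = 1.720 $/kg
  alumina ceramic: E = 367.0 GPa, ρ = 3850 kg/m³, cost = 26.46 $/kg
  polycarbonate: E = 2.270 GPa, ρ = 1210 kg/m³, cost = 3.086 $/kg
  soda-lime glass: M = 15.7 MN·m per $
  alumina ceramic: M = 3.60 MN·m per $
  CFRP laminate: M = 1.20 MN·m per $
  commercially pure titanium: M = 0.901 MN·m per $
  polycarbonate: M = 0.608 MN·m per $
The maximum is for soda-lime glass.

soda-lime glass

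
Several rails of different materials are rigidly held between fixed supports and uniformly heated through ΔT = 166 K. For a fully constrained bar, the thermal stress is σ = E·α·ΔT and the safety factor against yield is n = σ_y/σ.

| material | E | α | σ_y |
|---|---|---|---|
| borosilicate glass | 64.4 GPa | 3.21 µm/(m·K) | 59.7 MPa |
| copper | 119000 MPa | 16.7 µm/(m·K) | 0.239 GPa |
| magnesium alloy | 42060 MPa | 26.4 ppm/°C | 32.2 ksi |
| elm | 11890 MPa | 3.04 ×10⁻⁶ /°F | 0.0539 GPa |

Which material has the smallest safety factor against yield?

With everything in SI (GPa, ×10⁻⁶/K, MPa):
  borosilicate glass: E = 64.40, α = 3.21, σ_y = 59.70 → σ = 34.3 MPa, n = 1.74
  copper: E = 119.0, α = 16.7, σ_y = 239.0 → σ = 330 MPa, n = 0.724
  magnesium alloy: E = 42.06, α = 26.4, σ_y = 222.0 → σ = 184 MPa, n = 1.20
  elm: E = 11.89, α = 5.47, σ_y = 53.90 → σ = 10.8 MPa, n = 4.99
The minimum is copper at n = 0.724.

copper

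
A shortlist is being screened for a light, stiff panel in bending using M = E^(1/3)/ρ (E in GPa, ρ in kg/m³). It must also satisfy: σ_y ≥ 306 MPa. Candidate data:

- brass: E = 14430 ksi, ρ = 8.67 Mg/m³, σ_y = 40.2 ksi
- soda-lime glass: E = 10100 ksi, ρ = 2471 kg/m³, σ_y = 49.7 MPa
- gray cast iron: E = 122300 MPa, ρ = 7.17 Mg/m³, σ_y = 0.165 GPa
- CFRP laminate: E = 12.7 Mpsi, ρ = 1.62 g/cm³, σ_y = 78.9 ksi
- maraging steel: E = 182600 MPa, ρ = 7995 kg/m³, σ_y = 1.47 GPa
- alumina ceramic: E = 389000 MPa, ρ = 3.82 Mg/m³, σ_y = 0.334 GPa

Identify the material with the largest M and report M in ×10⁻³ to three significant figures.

Screen on constraints: σ_y ≥ 306 MPa. Survivors: CFRP laminate, maraging steel, alumina ceramic.
Normalizing units and computing the index:
  CFRP laminate: E = 87.56 GPa, ρ = 1620 kg/m³
  maraging steel: E = 182.6 GPa, ρ = 7995 kg/m³
  alumina ceramic: E = 389.0 GPa, ρ = 3820 kg/m³
  CFRP laminate: M = 2.74×10⁻³
  alumina ceramic: M = 1.91×10⁻³
  maraging steel: M = 0.710×10⁻³
CFRP laminate ranks first.

CFRP laminate, M = 2.74×10⁻³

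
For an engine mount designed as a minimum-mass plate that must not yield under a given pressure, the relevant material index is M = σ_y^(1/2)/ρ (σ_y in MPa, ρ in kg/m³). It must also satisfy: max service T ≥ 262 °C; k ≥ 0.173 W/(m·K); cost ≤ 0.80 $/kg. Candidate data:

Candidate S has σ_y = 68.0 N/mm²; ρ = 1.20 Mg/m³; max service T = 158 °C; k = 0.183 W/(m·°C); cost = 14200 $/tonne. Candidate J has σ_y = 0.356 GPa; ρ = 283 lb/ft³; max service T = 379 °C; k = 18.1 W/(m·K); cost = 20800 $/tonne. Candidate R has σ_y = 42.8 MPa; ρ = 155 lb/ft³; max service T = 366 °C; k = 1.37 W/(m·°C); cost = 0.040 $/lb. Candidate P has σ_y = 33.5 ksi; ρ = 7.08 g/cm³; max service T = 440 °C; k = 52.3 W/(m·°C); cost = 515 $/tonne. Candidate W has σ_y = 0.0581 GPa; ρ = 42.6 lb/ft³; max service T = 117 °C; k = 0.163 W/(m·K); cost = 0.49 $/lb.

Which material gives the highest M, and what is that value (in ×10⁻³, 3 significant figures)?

candidate R, M = 2.63×10⁻³

Screen on constraints: max service T ≥ 262 °C; k ≥ 0.173 W/(m·K); cost ≤ 0.80 $/kg. Survivors: candidate R, candidate P.
After converting to SI:
  candidate R: σ_y = 42.80 MPa, ρ = 2483 kg/m³
  candidate P: σ_y = 231.0 MPa, ρ = 7080 kg/m³
  candidate R: M = 2.63×10⁻³
  candidate P: M = 2.15×10⁻³
The maximum is for candidate R.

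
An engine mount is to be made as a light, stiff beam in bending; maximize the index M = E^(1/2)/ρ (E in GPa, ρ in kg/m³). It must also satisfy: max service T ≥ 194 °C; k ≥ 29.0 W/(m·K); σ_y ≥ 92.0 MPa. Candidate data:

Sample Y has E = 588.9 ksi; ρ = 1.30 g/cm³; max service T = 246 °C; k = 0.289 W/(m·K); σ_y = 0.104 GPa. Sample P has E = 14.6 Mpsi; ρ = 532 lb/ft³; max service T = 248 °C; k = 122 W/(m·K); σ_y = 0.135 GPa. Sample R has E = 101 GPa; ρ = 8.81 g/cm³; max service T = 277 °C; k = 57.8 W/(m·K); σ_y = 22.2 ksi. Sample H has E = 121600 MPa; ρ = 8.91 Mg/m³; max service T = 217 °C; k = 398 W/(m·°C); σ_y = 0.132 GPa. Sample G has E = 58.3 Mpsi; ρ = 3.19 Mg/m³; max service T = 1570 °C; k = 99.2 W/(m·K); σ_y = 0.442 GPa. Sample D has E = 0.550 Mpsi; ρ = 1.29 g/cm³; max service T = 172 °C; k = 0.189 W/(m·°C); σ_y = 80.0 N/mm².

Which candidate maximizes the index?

Screen on constraints: max service T ≥ 194 °C; k ≥ 29.0 W/(m·K); σ_y ≥ 92.0 MPa. Survivors: sample P, sample R, sample H, sample G.
In SI units:
  sample P: E = 100.7 GPa, ρ = 8522 kg/m³
  sample R: E = 101.0 GPa, ρ = 8810 kg/m³
  sample H: E = 121.6 GPa, ρ = 8910 kg/m³
  sample G: E = 402.0 GPa, ρ = 3190 kg/m³
  sample G: M = 6.28×10⁻³
  sample H: M = 1.24×10⁻³
  sample P: M = 1.18×10⁻³
  sample R: M = 1.14×10⁻³
Highest index: sample G.

sample G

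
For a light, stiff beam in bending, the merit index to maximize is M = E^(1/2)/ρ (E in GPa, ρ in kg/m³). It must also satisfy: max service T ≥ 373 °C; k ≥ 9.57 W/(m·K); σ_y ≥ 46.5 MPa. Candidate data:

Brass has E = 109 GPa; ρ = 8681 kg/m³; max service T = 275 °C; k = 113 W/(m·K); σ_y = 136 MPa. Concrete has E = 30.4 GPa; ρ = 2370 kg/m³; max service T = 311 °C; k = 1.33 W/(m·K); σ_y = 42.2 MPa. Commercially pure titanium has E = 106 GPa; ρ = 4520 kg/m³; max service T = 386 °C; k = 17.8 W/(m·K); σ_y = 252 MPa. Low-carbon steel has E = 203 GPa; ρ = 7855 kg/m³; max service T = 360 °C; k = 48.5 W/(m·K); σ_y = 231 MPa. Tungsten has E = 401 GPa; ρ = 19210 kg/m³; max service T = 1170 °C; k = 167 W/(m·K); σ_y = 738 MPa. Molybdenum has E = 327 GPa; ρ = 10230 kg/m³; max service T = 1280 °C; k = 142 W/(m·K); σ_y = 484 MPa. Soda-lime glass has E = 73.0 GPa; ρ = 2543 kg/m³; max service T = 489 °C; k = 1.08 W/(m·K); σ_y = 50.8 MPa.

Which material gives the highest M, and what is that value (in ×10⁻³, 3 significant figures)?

Screen on constraints: max service T ≥ 373 °C; k ≥ 9.57 W/(m·K); σ_y ≥ 46.5 MPa. Survivors: commercially pure titanium, tungsten, molybdenum.
Computing M directly (units already consistent):
  commercially pure titanium: M = 2.28×10⁻³
  molybdenum: M = 1.77×10⁻³
  tungsten: M = 1.04×10⁻³
Commercially pure titanium has the largest M.

commercially pure titanium, M = 2.28×10⁻³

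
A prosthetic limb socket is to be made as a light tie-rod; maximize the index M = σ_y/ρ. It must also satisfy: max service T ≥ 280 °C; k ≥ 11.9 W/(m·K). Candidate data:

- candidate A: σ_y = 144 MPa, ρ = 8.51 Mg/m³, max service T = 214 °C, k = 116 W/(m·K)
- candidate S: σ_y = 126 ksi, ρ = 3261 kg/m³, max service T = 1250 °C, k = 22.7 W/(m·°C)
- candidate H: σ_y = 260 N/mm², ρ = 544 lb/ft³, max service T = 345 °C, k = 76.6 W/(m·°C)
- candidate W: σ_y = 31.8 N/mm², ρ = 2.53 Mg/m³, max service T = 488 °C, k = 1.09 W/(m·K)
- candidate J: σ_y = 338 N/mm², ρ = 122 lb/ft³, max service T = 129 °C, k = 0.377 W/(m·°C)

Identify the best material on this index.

Screen on constraints: max service T ≥ 280 °C; k ≥ 11.9 W/(m·K). Survivors: candidate S, candidate H.
Convert each candidate to consistent units, then evaluate M:
  candidate S: σ_y = 868.7 MPa, ρ = 3261 kg/m³
  candidate H: σ_y = 260.0 MPa, ρ = 8714 kg/m³
  candidate S: M = 266 kN·m/kg
  candidate H: M = 29.8 kN·m/kg
Highest index: candidate S.

candidate S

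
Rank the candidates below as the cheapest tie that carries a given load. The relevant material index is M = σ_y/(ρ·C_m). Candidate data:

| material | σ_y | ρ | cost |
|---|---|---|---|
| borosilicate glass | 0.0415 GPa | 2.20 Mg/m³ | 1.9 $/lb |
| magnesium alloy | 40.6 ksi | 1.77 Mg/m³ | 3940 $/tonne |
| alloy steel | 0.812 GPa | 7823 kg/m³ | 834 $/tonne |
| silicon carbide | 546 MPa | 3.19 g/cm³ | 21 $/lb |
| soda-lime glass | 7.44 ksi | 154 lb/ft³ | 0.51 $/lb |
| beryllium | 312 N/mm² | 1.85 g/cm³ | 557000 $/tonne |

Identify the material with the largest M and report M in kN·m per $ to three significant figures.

alloy steel, M = 124 kN·m per $

Normalizing units and computing the index:
  borosilicate glass: σ_y = 41.50 MPa, ρ = 2200 kg/m³, cost = 4.189 $/kg
  magnesium alloy: σ_y = 279.9 MPa, ρ = 1770 kg/m³, cost = 3.940 $/kg
  alloy steel: σ_y = 812.0 MPa, ρ = 7823 kg/m³, cost = 0.8340 $/kg
  silicon carbide: σ_y = 546.0 MPa, ρ = 3190 kg/m³, cost = 46.30 $/kg
  soda-lime glass: σ_y = 51.30 MPa, ρ = 2467 kg/m³, cost = 1.124 $/kg
  beryllium: σ_y = 312.0 MPa, ρ = 1850 kg/m³, cost = 557.0 $/kg
  alloy steel: M = 124 kN·m per $
  magnesium alloy: M = 40.1 kN·m per $
  soda-lime glass: M = 18.5 kN·m per $
  borosilicate glass: M = 4.50 kN·m per $
  silicon carbide: M = 3.70 kN·m per $
  beryllium: M = 0.303 kN·m per $
The maximum is for alloy steel.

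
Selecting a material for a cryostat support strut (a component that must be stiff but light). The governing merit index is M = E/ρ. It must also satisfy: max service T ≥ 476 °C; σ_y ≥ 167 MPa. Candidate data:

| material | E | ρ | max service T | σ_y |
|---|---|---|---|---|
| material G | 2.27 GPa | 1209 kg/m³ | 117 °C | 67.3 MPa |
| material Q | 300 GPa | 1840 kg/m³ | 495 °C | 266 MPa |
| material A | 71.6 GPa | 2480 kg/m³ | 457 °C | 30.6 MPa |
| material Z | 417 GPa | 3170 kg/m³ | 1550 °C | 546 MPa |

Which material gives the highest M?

Screen on constraints: max service T ≥ 476 °C; σ_y ≥ 167 MPa. Survivors: material Q, material Z.
Evaluate M for each candidate:
  material Q: M = 163 MN·m/kg
  material Z: M = 132 MN·m/kg
The maximum is for material Q.

material Q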